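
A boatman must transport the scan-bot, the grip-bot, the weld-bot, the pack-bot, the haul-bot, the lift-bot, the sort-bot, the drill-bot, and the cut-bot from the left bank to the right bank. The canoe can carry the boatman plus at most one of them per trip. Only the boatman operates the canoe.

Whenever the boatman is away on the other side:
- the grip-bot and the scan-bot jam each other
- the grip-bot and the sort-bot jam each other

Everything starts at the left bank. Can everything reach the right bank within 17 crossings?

No

Counting alone: the boatman can take at most 1 across per trip to the right bank, so moving all 9 needs at least 9 loaded trips out, with a return between consecutive ones — at least 17 crossings.
The safety rule pushes this higher. Following every safe sequence of crossings, the most of the 9 that can be at the right bank as the canoe arrives there on crossing 17 is 8 — never all 9.
So the move cannot be finished within 17 crossings. (The shortest complete plan takes 19:)
1. Boatman goes to the right bank with the grip-bot.  [the left bank: the cut-bot, the drill-bot, the haul-bot, the lift-bot, the pack-bot, the scan-bot, the sort-bot, the weld-bot | the right bank: the grip-bot]
2. Boatman goes back to the left bank alone.  [the left bank: the cut-bot, the drill-bot, the haul-bot, the lift-bot, the pack-bot, the scan-bot, the sort-bot, the weld-bot | the right bank: the grip-bot]
3. Boatman goes to the right bank with the scan-bot.  [the left bank: the cut-bot, the drill-bot, the haul-bot, the lift-bot, the pack-bot, the sort-bot, the weld-bot | the right bank: the grip-bot, the scan-bot]
4. Boatman goes back to the left bank with the grip-bot.  [the left bank: the cut-bot, the drill-bot, the grip-bot, the haul-bot, the lift-bot, the pack-bot, the sort-bot, the weld-bot | the right bank: the scan-bot]
5. Boatman goes to the right bank with the sort-bot.  [the left bank: the cut-bot, the drill-bot, the grip-bot, the haul-bot, the lift-bot, the pack-bot, the weld-bot | the right bank: the scan-bot, the sort-bot]
6. Boatman goes back to the left bank alone.  [the left bank: the cut-bot, the drill-bot, the grip-bot, the haul-bot, the lift-bot, the pack-bot, the weld-bot | the right bank: the scan-bot, the sort-bot]
7. Boatman goes to the right bank with the weld-bot.  [the left bank: the cut-bot, the drill-bot, the grip-bot, the haul-bot, the lift-bot, the pack-bot | the right bank: the scan-bot, the sort-bot, the weld-bot]
8. Boatman goes back to the left bank alone.  [the left bank: the cut-bot, the drill-bot, the grip-bot, the haul-bot, the lift-bot, the pack-bot | the right bank: the scan-bot, the sort-bot, the weld-bot]
9. Boatman goes to the right bank with the pack-bot.  [the left bank: the cut-bot, the drill-bot, the grip-bot, the haul-bot, the lift-bot | the right bank: the pack-bot, the scan-bot, the sort-bot, the weld-bot]
10. Boatman goes back to the left bank alone.  [the left bank: the cut-bot, the drill-bot, the grip-bot, the haul-bot, the lift-bot | the right bank: the pack-bot, the scan-bot, the sort-bot, the weld-bot]
11. Boatman goes to the right bank with the haul-bot.  [the left bank: the cut-bot, the drill-bot, the grip-bot, the lift-bot | the right bank: the haul-bot, the pack-bot, the scan-bot, the sort-bot, the weld-bot]
12. Boatman goes back to the left bank alone.  [the left bank: the cut-bot, the drill-bot, the grip-bot, the lift-bot | the right bank: the haul-bot, the pack-bot, the scan-bot, the sort-bot, the weld-bot]
13. Boatman goes to the right bank with the lift-bot.  [the left bank: the cut-bot, the drill-bot, the grip-bot | the right bank: the haul-bot, the lift-bot, the pack-bot, the scan-bot, the sort-bot, the weld-bot]
14. Boatman goes back to the left bank alone.  [the left bank: the cut-bot, the drill-bot, the grip-bot | the right bank: the haul-bot, the lift-bot, the pack-bot, the scan-bot, the sort-bot, the weld-bot]
15. Boatman goes to the right bank with the drill-bot.  [the left bank: the cut-bot, the grip-bot | the right bank: the drill-bot, the haul-bot, the lift-bot, the pack-bot, the scan-bot, the sort-bot, the weld-bot]
16. Boatman goes back to the left bank alone.  [the left bank: the cut-bot, the grip-bot | the right bank: the drill-bot, the haul-bot, the lift-bot, the pack-bot, the scan-bot, the sort-bot, the weld-bot]
17. Boatman goes to the right bank with the cut-bot.  [the left bank: the grip-bot | the right bank: the cut-bot, the drill-bot, the haul-bot, the lift-bot, the pack-bot, the scan-bot, the sort-bot, the weld-bot]
18. Boatman goes back to the left bank alone.  [the left bank: the grip-bot | the right bank: the cut-bot, the drill-bot, the haul-bot, the lift-bot, the pack-bot, the scan-bot, the sort-bot, the weld-bot]
19. Boatman goes to the right bank with the grip-bot.  [the left bank: — | the right bank: the cut-bot, the drill-bot, the grip-bot, the haul-bot, the lift-bot, the pack-bot, the scan-bot, the sort-bot, the weld-bot]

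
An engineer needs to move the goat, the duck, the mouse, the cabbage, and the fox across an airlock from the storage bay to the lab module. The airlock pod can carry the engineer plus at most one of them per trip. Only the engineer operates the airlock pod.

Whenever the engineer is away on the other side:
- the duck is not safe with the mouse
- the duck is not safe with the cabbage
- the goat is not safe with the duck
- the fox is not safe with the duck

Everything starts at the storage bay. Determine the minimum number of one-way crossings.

Following every safe sequence of crossings from the start, the most of the 5 that can be at the lab module as the airlock pod arrives there on crossings 1, 3 is 1, 2 respectively; the best ever achieved is 2 of 5.
From crossing 5 on, no configuration arises that was not already reachable earlier: only 11 distinct safe configurations (who is on which side, and where the airlock pod is) can ever be reached, none of them has everyone across, and every continuation just revisits them. So no valid plan exists.

impossible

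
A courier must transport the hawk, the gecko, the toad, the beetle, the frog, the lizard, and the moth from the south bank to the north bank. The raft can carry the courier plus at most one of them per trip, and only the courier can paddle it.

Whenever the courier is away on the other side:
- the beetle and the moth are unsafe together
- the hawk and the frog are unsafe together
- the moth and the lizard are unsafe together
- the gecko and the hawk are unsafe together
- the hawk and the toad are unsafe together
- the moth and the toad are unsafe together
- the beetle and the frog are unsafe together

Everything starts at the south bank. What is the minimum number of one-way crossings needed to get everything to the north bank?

impossible

Whatever the first load, the items left behind include a forbidden pair without the courier. No opening move is safe, so no plan exists.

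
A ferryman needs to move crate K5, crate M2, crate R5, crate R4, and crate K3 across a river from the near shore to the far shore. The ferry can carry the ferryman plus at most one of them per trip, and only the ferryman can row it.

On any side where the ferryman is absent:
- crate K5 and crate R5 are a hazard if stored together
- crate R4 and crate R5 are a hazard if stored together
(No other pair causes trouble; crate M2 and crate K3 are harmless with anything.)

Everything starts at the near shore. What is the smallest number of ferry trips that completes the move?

Counting alone: the ferryman can take at most 1 across per trip to the far shore, so moving all 5 needs at least 5 loaded trips out, with a return between consecutive ones — at least 9 crossings.
The safety rule pushes this higher. Following every safe sequence of crossings, the most of the 5 that can be at the far shore as the ferry arrives there on crossing 9 is 4 — never all 5.
So no plan with fewer than 11 crossings exists, and this one achieves 11:
1. Ferryman goes to the far shore with crate R5.  [the near shore: crate K3, crate K5, crate M2, crate R4 | the far shore: crate R5]
2. Ferryman goes back to the near shore alone.  [the near shore: crate K3, crate K5, crate M2, crate R4 | the far shore: crate R5]
3. Ferryman goes to the far shore with crate K5.  [the near shore: crate K3, crate M2, crate R4 | the far shore: crate K5, crate R5]
4. Ferryman goes back to the near shore with crate R5.  [the near shore: crate K3, crate M2, crate R4, crate R5 | the far shore: crate K5]
5. Ferryman goes to the far shore with crate R4.  [the near shore: crate K3, crate M2, crate R5 | the far shore: crate K5, crate R4]
6. Ferryman goes back to the near shore alone.  [the near shore: crate K3, crate M2, crate R5 | the far shore: crate K5, crate R4]
7. Ferryman goes to the far shore with crate M2.  [the near shore: crate K3, crate R5 | the far shore: crate K5, crate M2, crate R4]
8. Ferryman goes back to the near shore alone.  [the near shore: crate K3, crate R5 | the far shore: crate K5, crate M2, crate R4]
9. Ferryman goes to the far shore with crate K3.  [the near shore: crate R5 | the far shore: crate K3, crate K5, crate M2, crate R4]
10. Ferryman goes back to the near shore alone.  [the near shore: crate R5 | the far shore: crate K3, crate K5, crate M2, crate R4]
11. Ferryman goes to the far shore with crate R5.  [the near shore: — | the far shore: crate K3, crate K5, crate M2, crate R4, crate R5]

11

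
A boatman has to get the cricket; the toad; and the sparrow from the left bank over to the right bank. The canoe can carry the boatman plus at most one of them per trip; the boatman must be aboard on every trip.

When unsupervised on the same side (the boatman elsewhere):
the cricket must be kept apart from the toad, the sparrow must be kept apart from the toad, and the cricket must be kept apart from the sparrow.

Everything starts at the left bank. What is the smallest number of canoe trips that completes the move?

impossible

Whatever the first load, the items left behind include a forbidden pair without the boatman. No opening move is safe, so no plan exists.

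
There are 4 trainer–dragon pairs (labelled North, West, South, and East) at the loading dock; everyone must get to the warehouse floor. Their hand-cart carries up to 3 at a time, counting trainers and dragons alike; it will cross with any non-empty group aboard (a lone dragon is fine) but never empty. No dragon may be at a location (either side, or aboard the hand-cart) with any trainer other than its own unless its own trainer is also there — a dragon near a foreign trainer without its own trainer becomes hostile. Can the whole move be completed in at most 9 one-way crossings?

Yes

Yes — this plan uses 9 crossings (≤ 9):
1. dragon North and trainer North cross → the warehouse floor.
2. trainer North crosses ← the loading dock.
3. dragon West, trainer North, and trainer West cross → the warehouse floor.
4. dragon North and trainer North cross ← the loading dock.
5. trainer East, trainer North, and trainer South cross → the warehouse floor.
6. dragon West crosses ← the loading dock.
7. dragon North and dragon West cross → the warehouse floor.
8. dragon North crosses ← the loading dock.
9. dragon East, dragon North, and dragon South cross → the warehouse floor.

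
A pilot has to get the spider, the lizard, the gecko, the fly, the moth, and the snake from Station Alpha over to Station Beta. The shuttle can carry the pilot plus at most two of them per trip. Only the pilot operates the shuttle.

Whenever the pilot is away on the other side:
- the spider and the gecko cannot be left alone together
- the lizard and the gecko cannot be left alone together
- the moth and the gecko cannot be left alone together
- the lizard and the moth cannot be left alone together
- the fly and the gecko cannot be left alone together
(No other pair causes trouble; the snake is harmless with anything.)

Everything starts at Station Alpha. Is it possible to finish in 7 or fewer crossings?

Counting alone: the pilot can take at most 2 across per trip to Station Beta, so moving all 6 needs at least 3 loaded trips out, with a return between consecutive ones — at least 5 crossings.
The safety rule pushes this higher. Following every safe sequence of crossings, the most of the 6 that can be at Station Beta as the shuttle arrives there on crossings 5, 7 is 4, 5 respectively — never all 6.
So the move cannot be finished within 7 crossings. (The shortest complete plan takes 9:)
1. Pilot goes to Station Beta with the gecko and the lizard.
2. Pilot goes back to Station Alpha with the lizard.
3. Pilot goes to Station Beta with the lizard and the spider.
4. Pilot goes back to Station Alpha with the gecko.
5. Pilot goes to Station Beta with the fly and the gecko.
6. Pilot goes back to Station Alpha with the gecko.
7. Pilot goes to Station Beta with the gecko and the snake.
8. Pilot goes back to Station Alpha with the gecko.
9. Pilot goes to Station Beta with the gecko and the moth.

No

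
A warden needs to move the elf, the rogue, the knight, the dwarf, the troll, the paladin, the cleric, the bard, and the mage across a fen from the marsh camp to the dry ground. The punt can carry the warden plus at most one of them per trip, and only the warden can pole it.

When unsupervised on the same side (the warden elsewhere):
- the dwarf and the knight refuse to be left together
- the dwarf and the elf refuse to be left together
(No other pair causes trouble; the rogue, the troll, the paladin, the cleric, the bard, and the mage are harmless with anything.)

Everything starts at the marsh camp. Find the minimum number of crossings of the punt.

19

Counting alone: the warden can take at most 1 across per trip to the dry ground, so moving all 9 needs at least 9 loaded trips out, with a return between consecutive ones — at least 17 crossings.
The safety rule pushes this higher. Following every safe sequence of crossings, the most of the 9 that can be at the dry ground as the punt arrives there on crossing 17 is 8 — never all 9.
So no plan with fewer than 19 crossings exists, and this one achieves 19:
1. Warden goes to the dry ground with the dwarf.  [the marsh camp: the bard, the cleric, the elf, the knight, the mage, the paladin, the rogue, the troll | the dry ground: the dwarf]
2. Warden goes back to the marsh camp alone.  [the marsh camp: the bard, the cleric, the elf, the knight, the mage, the paladin, the rogue, the troll | the dry ground: the dwarf]
3. Warden goes to the dry ground with the elf.  [the marsh camp: the bard, the cleric, the knight, the mage, the paladin, the rogue, the troll | the dry ground: the dwarf, the elf]
4. Warden goes back to the marsh camp with the dwarf.  [the marsh camp: the bard, the cleric, the dwarf, the knight, the mage, the paladin, the rogue, the troll | the dry ground: the elf]
5. Warden goes to the dry ground with the knight.  [the marsh camp: the bard, the cleric, the dwarf, the mage, the paladin, the rogue, the troll | the dry ground: the elf, the knight]
6. Warden goes back to the marsh camp alone.  [the marsh camp: the bard, the cleric, the dwarf, the mage, the paladin, the rogue, the troll | the dry ground: the elf, the knight]
7. Warden goes to the dry ground with the rogue.  [the marsh camp: the bard, the cleric, the dwarf, the mage, the paladin, the troll | the dry ground: the elf, the knight, the rogue]
8. Warden goes back to the marsh camp alone.  [the marsh camp: the bard, the cleric, the dwarf, the mage, the paladin, the troll | the dry ground: the elf, the knight, the rogue]
9. Warden goes to the dry ground with the troll.  [the marsh camp: the bard, the cleric, the dwarf, the mage, the paladin | the dry ground: the elf, the knight, the rogue, the troll]
10. Warden goes back to the marsh camp alone.  [the marsh camp: the bard, the cleric, the dwarf, the mage, the paladin | the dry ground: the elf, the knight, the rogue, the troll]
11. Warden goes to the dry ground with the paladin.  [the marsh camp: the bard, the cleric, the dwarf, the mage | the dry ground: the elf, the knight, the paladin, the rogue, the troll]
12. Warden goes back to the marsh camp alone.  [the marsh camp: the bard, the cleric, the dwarf, the mage | the dry ground: the elf, the knight, the paladin, the rogue, the troll]
13. Warden goes to the dry ground with the cleric.  [the marsh camp: the bard, the dwarf, the mage | the dry ground: the cleric, the elf, the knight, the paladin, the rogue, the troll]
14. Warden goes back to the marsh camp alone.  [the marsh camp: the bard, the dwarf, the mage | the dry ground: the cleric, the elf, the knight, the paladin, the rogue, the troll]
15. Warden goes to the dry ground with the bard.  [the marsh camp: the dwarf, the mage | the dry ground: the bard, the cleric, the elf, the knight, the paladin, the rogue, the troll]
16. Warden goes back to the marsh camp alone.  [the marsh camp: the dwarf, the mage | the dry ground: the bard, the cleric, the elf, the knight, the paladin, the rogue, the troll]
17. Warden goes to the dry ground with the mage.  [the marsh camp: the dwarf | the dry ground: the bard, the cleric, the elf, the knight, the mage, the paladin, the rogue, the troll]
18. Warden goes back to the marsh camp alone.  [the marsh camp: the dwarf | the dry ground: the bard, the cleric, the elf, the knight, the mage, the paladin, the rogue, the troll]
19. Warden goes to the dry ground with the dwarf.  [the marsh camp: — | the dry ground: the bard, the cleric, the dwarf, the elf, the knight, the mage, the paladin, the rogue, the troll]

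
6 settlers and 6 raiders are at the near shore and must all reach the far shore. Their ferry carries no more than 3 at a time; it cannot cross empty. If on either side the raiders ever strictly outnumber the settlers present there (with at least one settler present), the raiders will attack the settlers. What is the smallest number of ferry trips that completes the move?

impossible

Following every safe sequence of crossings from the start, the most of the 12 that can be at the far shore as the ferry arrives there on crossings 1, 3, 5 is 3, 5, 6 respectively; the best ever achieved is 6 of 12.
From crossing 7 on, no configuration arises that was not already reachable earlier: only 17 distinct safe configurations (who is on which side, and where the ferry is) can ever be reached, none of them has everyone across, and every continuation just revisits them. They are: 0 settlers + 0 raiders across (ferry back at the start); 0 settlers + 1 raider across (ferry there); 0 settlers + 1 raider across (ferry back at the start); 0 settlers + 2 raiders across (ferry there); 0 settlers + 2 raiders across (ferry back at the start); 0 settlers + 3 raiders across (ferry there); 0 settlers + 3 raiders across (ferry back at the start); 0 settlers + 4 raiders across (ferry there); 0 settlers + 4 raiders across (ferry back at the start); 0 settlers + 5 raiders across (ferry there); 0 settlers + 5 raiders across (ferry back at the start); 0 settlers + 6 raiders across (ferry there); 1 settler + 1 raider across (ferry there); 1 settler + 1 raider across (ferry back at the start); 2 settlers + 2 raiders across (ferry there); 2 settlers + 2 raiders across (ferry back at the start); 3 settlers + 3 raiders across (ferry there). So no valid plan exists.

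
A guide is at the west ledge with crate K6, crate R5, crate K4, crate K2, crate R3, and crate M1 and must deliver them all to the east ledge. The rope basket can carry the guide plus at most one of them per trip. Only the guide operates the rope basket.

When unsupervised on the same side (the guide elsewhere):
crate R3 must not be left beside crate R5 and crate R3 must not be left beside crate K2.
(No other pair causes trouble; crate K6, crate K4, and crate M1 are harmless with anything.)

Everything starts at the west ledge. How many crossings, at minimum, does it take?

13

Counting alone: the guide can take at most 1 across per trip to the east ledge, so moving all 6 needs at least 6 loaded trips out, with a return between consecutive ones — at least 11 crossings.
The safety rule pushes this higher. Following every safe sequence of crossings, the most of the 6 that can be at the east ledge as the rope basket arrives there on crossing 11 is 5 — never all 6.
So no plan with fewer than 13 crossings exists, and this one achieves 13:
1. Guide goes to the east ledge with crate R3.
2. Guide goes back to the west ledge alone.
3. Guide goes to the east ledge with crate K6.
4. Guide goes back to the west ledge alone.
5. Guide goes to the east ledge with crate R5.
6. Guide goes back to the west ledge with crate R3.
7. Guide goes to the east ledge with crate K2.
8. Guide goes back to the west ledge alone.
9. Guide goes to the east ledge with crate K4.
10. Guide goes back to the west ledge alone.
11. Guide goes to the east ledge with crate M1.
12. Guide goes back to the west ledge alone.
13. Guide goes to the east ledge with crate R3.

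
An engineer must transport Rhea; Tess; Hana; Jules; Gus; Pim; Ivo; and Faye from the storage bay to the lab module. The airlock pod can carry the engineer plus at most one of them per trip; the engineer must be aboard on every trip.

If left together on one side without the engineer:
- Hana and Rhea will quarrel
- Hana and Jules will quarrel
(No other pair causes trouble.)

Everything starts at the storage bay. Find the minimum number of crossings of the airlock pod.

Counting alone: the engineer can take at most 1 across per trip to the lab module, so moving all 8 needs at least 8 loaded trips out, with a return between consecutive ones — at least 15 crossings.
The safety rule pushes this higher. Following every safe sequence of crossings, the most of the 8 that can be at the lab module as the airlock pod arrives there on crossing 15 is 7 — never all 8.
So no plan with fewer than 17 crossings exists, and this one achieves 17:
1. Engineer goes to the lab module with Hana.  [the storage bay: Faye, Gus, Ivo, Jules, Pim, Rhea, Tess | the lab module: Hana]
2. Engineer goes back to the storage bay alone.  [the storage bay: Faye, Gus, Ivo, Jules, Pim, Rhea, Tess | the lab module: Hana]
3. Engineer goes to the lab module with Rhea.  [the storage bay: Faye, Gus, Ivo, Jules, Pim, Tess | the lab module: Hana, Rhea]
4. Engineer goes back to the storage bay with Hana.  [the storage bay: Faye, Gus, Hana, Ivo, Jules, Pim, Tess | the lab module: Rhea]
5. Engineer goes to the lab module with Jules.  [the storage bay: Faye, Gus, Hana, Ivo, Pim, Tess | the lab module: Jules, Rhea]
6. Engineer goes back to the storage bay alone.  [the storage bay: Faye, Gus, Hana, Ivo, Pim, Tess | the lab module: Jules, Rhea]
7. Engineer goes to the lab module with Tess.  [the storage bay: Faye, Gus, Hana, Ivo, Pim | the lab module: Jules, Rhea, Tess]
8. Engineer goes back to the storage bay alone.  [the storage bay: Faye, Gus, Hana, Ivo, Pim | the lab module: Jules, Rhea, Tess]
9. Engineer goes to the lab module with Gus.  [the storage bay: Faye, Hana, Ivo, Pim | the lab module: Gus, Jules, Rhea, Tess]
10. Engineer goes back to the storage bay alone.  [the storage bay: Faye, Hana, Ivo, Pim | the lab module: Gus, Jules, Rhea, Tess]
11. Engineer goes to the lab module with Pim.  [the storage bay: Faye, Hana, Ivo | the lab module: Gus, Jules, Pim, Rhea, Tess]
12. Engineer goes back to the storage bay alone.  [the storage bay: Faye, Hana, Ivo | the lab module: Gus, Jules, Pim, Rhea, Tess]
13. Engineer goes to the lab module with Ivo.  [the storage bay: Faye, Hana | the lab module: Gus, Ivo, Jules, Pim, Rhea, Tess]
14. Engineer goes back to the storage bay alone.  [the storage bay: Faye, Hana | the lab module: Gus, Ivo, Jules, Pim, Rhea, Tess]
15. Engineer goes to the lab module with Faye.  [the storage bay: Hana | the lab module: Faye, Gus, Ivo, Jules, Pim, Rhea, Tess]
16. Engineer goes back to the storage bay alone.  [the storage bay: Hana | the lab module: Faye, Gus, Ivo, Jules, Pim, Rhea, Tess]
17. Engineer goes to the lab module with Hana.  [the storage bay: — | the lab module: Faye, Gus, Hana, Ivo, Jules, Pim, Rhea, Tess]

17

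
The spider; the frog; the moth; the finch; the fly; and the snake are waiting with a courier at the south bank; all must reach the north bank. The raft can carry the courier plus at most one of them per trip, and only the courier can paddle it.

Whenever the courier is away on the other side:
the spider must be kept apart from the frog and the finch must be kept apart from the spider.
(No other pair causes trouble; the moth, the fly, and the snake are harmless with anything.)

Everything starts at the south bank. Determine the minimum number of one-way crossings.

Counting alone: the courier can take at most 1 across per trip to the north bank, so moving all 6 needs at least 6 loaded trips out, with a return between consecutive ones — at least 11 crossings.
The safety rule pushes this higher. Following every safe sequence of crossings, the most of the 6 that can be at the north bank as the raft arrives there on crossing 11 is 5 — never all 6.
So no plan with fewer than 13 crossings exists, and this one achieves 13:
1. Courier goes to the north bank with the spider.
2. Courier goes back to the south bank alone.
3. Courier goes to the north bank with the frog.
4. Courier goes back to the south bank with the spider.
5. Courier goes to the north bank with the finch.
6. Courier goes back to the south bank alone.
7. Courier goes to the north bank with the moth.
8. Courier goes back to the south bank alone.
9. Courier goes to the north bank with the fly.
10. Courier goes back to the south bank alone.
11. Courier goes to the north bank with the snake.
12. Courier goes back to the south bank alone.
13. Courier goes to the north bank with the spider.

13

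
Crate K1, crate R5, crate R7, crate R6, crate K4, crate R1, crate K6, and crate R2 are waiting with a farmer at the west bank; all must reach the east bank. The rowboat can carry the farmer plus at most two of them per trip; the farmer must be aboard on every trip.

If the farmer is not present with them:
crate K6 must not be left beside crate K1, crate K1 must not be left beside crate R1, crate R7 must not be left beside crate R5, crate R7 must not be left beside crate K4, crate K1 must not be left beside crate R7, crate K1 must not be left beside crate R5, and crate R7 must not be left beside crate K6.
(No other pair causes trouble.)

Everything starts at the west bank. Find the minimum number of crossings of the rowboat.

13

Counting alone: the farmer can take at most 2 across per trip to the east bank, so moving all 8 needs at least 4 loaded trips out, with a return between consecutive ones — at least 7 crossings.
The safety rule pushes this higher. Following every safe sequence of crossings, the most of the 8 that can be at the east bank as the rowboat arrives there on crossings 7, 9, 11 is 5, 6, 7 respectively — never all 8.
So no plan with fewer than 13 crossings exists, and this one achieves 13:
1. Farmer goes to the east bank with crate K1 and crate R7.
2. Farmer goes back to the west bank with crate K1.
3. Farmer goes to the east bank with crate K1 and crate R6.
4. Farmer goes back to the west bank with crate K1.
5. Farmer goes to the east bank with crate K1 and crate K4.
6. Farmer goes back to the west bank with crate R7.
7. Farmer goes to the east bank with crate K6 and crate R5.
8. Farmer goes back to the west bank with crate K1.
9. Farmer goes to the east bank with crate K1 and crate R1.
10. Farmer goes back to the west bank with crate K1.
11. Farmer goes to the east bank with crate K1 and crate R2.
12. Farmer goes back to the west bank with crate K1.
13. Farmer goes to the east bank with crate K1 and crate R7.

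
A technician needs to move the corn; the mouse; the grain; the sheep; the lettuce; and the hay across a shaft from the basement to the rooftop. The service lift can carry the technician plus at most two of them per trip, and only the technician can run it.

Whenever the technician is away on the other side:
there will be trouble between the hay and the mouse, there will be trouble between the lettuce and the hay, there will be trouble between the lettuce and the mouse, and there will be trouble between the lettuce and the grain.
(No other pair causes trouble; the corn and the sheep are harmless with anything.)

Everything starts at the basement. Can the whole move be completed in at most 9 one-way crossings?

Yes

Yes — this plan uses 9 crossings (≤ 9):
1. Technician goes to the rooftop with the lettuce and the mouse.
2. Technician goes back to the basement with the mouse.
3. Technician goes to the rooftop with the corn and the mouse.
4. Technician goes back to the basement with the mouse.
5. Technician goes to the rooftop with the grain and the mouse.
6. Technician goes back to the basement with the lettuce.
7. Technician goes to the rooftop with the lettuce and the sheep.
8. Technician goes back to the basement with the lettuce.
9. Technician goes to the rooftop with the hay and the lettuce.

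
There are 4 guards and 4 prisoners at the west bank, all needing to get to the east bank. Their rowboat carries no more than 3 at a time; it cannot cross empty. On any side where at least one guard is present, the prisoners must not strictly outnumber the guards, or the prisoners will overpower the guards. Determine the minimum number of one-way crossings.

Counting alone: each trip to the east bank takes at most 3 across and each return brings at least 1 back, so after t trips out (and t−1 returns) at most 3t − (t−1) of the 8 are across; that first reaches 8 at t = 4, so at least 7 crossings are needed.
The safety rule pushes this higher. Following every safe sequence of crossings, the most of the 8 that can be at the east bank as the rowboat arrives there on crossing 7 is 7 — never all 8.
So no plan with fewer than 9 crossings exists, and this one achieves 9:
1. 2 prisoners → the east bank.  (the west bank: 4G 2P; the east bank: 0G 2P)
2. 1 prisoner ← the west bank.  (the west bank: 4G 3P; the east bank: 0G 1P)
3. 3 prisoners → the east bank.  (the west bank: 4G 0P; the east bank: 0G 4P)
4. 1 prisoner ← the west bank.  (the west bank: 4G 1P; the east bank: 0G 3P)
5. 3 guards → the east bank.  (the west bank: 1G 1P; the east bank: 3G 3P)
6. 1 guard and 1 prisoner ← the west bank.  (the west bank: 2G 2P; the east bank: 2G 2P)
7. 2 guards → the east bank.  (the west bank: 0G 2P; the east bank: 4G 2P)
8. 1 prisoner ← the west bank.  (the west bank: 0G 3P; the east bank: 4G 1P)
9. 3 prisoners → the east bank.  (the west bank: 0G 0P; the east bank: 4G 4P)

9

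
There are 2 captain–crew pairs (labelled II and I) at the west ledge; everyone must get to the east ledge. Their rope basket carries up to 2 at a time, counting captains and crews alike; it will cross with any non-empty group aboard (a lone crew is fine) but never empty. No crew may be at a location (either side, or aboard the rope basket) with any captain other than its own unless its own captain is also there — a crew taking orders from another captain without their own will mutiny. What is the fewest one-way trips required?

Counting alone: each trip to the east ledge takes at most 2 across and each return brings at least 1 back, so after t trips out (and t−1 returns) at most 2t − (t−1) of the 4 are across; that first reaches 4 at t = 3, so at least 5 crossings are needed.
The plan below uses exactly 5 crossings, so it is optimal:
1. captain II and crew II cross → the east ledge.
2. captain II crosses ← the west ledge.
3. captain I and captain II cross → the east ledge.
4. captain I crosses ← the west ledge.
5. captain I and crew I cross → the east ledge.

5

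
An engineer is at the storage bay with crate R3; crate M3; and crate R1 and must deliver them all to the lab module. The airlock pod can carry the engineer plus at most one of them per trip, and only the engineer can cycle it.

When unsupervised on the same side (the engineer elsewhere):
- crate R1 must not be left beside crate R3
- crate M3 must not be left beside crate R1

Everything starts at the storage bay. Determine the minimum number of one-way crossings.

Counting alone: the engineer can take at most 1 across per trip to the lab module, so moving all 3 needs at least 3 loaded trips out, with a return between consecutive ones — at least 5 crossings.
The safety rule pushes this higher. Following every safe sequence of crossings, the most of the 3 that can be at the lab module as the airlock pod arrives there on crossing 5 is 2 — never all 3.
So no plan with fewer than 7 crossings exists, and this one achieves 7:
1. Engineer goes to the lab module with crate R1.  [the storage bay: crate M3, crate R3 | the lab module: crate R1]
2. Engineer goes back to the storage bay alone.  [the storage bay: crate M3, crate R3 | the lab module: crate R1]
3. Engineer goes to the lab module with crate R3.  [the storage bay: crate M3 | the lab module: crate R1, crate R3]
4. Engineer goes back to the storage bay with crate R1.  [the storage bay: crate M3, crate R1 | the lab module: crate R3]
5. Engineer goes to the lab module with crate M3.  [the storage bay: crate R1 | the lab module: crate M3, crate R3]
6. Engineer goes back to the storage bay alone.  [the storage bay: crate R1 | the lab module: crate M3, crate R3]
7. Engineer goes to the lab module with crate R1.  [the storage bay: — | the lab module: crate M3, crate R1, crate R3]

7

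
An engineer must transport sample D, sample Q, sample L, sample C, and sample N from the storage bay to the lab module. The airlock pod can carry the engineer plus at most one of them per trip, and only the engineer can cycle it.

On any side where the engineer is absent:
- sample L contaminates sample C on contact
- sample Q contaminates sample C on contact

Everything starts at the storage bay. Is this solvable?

1. Engineer goes to the lab module with sample C.  [the storage bay: sample D, sample L, sample N, sample Q | the lab module: sample C]
2. Engineer goes back to the storage bay alone.  [the storage bay: sample D, sample L, sample N, sample Q | the lab module: sample C]
3. Engineer goes to the lab module with sample D.  [the storage bay: sample L, sample N, sample Q | the lab module: sample C, sample D]
4. Engineer goes back to the storage bay alone.  [the storage bay: sample L, sample N, sample Q | the lab module: sample C, sample D]
5. Engineer goes to the lab module with sample Q.  [the storage bay: sample L, sample N | the lab module: sample C, sample D, sample Q]
6. Engineer goes back to the storage bay with sample C.  [the storage bay: sample C, sample L, sample N | the lab module: sample D, sample Q]
7. Engineer goes to the lab module with sample L.  [the storage bay: sample C, sample N | the lab module: sample D, sample L, sample Q]
8. Engineer goes back to the storage bay alone.  [the storage bay: sample C, sample N | the lab module: sample D, sample L, sample Q]
9. Engineer goes to the lab module with sample N.  [the storage bay: sample C | the lab module: sample D, sample L, sample N, sample Q]
10. Engineer goes back to the storage bay alone.  [the storage bay: sample C | the lab module: sample D, sample L, sample N, sample Q]
11. Engineer goes to the lab module with sample C.  [the storage bay: — | the lab module: sample C, sample D, sample L, sample N, sample Q]

Yes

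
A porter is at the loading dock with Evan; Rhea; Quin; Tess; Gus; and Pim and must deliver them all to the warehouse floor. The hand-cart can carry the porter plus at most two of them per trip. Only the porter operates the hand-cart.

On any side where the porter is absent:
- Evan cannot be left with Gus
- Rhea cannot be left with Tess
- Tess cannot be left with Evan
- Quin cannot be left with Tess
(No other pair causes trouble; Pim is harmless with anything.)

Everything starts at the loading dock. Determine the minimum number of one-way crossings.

Counting alone: the porter can take at most 2 across per trip to the warehouse floor, so moving all 6 needs at least 3 loaded trips out, with a return between consecutive ones — at least 5 crossings.
The safety rule pushes this higher. Following every safe sequence of crossings, the most of the 6 that can be at the warehouse floor as the hand-cart arrives there on crossing 5 is 5 — never all 6.
So no plan with fewer than 7 crossings exists, and this one achieves 7:
1. Porter goes to the warehouse floor with Evan and Tess.
2. Porter goes back to the loading dock with Evan.
3. Porter goes to the warehouse floor with Evan and Rhea.
4. Porter goes back to the loading dock with Tess.
5. Porter goes to the warehouse floor with Pim and Quin.
6. Porter goes back to the loading dock alone.
7. Porter goes to the warehouse floor with Gus and Tess.

7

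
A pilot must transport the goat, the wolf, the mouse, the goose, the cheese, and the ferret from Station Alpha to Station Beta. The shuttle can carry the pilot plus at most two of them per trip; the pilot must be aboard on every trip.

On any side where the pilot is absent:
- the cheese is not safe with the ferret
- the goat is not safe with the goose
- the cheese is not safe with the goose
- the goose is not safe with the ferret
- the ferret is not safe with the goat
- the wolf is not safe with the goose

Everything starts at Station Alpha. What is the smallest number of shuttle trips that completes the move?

Counting alone: the pilot can take at most 2 across per trip to Station Beta, so moving all 6 needs at least 3 loaded trips out, with a return between consecutive ones — at least 5 crossings.
The safety rule pushes this higher. Following every safe sequence of crossings, the most of the 6 that can be at Station Beta as the shuttle arrives there on crossings 5, 7 is 4, 5 respectively — never all 6.
So no plan with fewer than 9 crossings exists, and this one achieves 9:
1. Pilot goes to Station Beta with the ferret and the goose.  [Station Alpha: the cheese, the goat, the mouse, the wolf | Station Beta: the ferret, the goose]
2. Pilot goes back to Station Alpha with the goose.  [Station Alpha: the cheese, the goat, the goose, the mouse, the wolf | Station Beta: the ferret]
3. Pilot goes to Station Beta with the goose and the wolf.  [Station Alpha: the cheese, the goat, the mouse | Station Beta: the ferret, the goose, the wolf]
4. Pilot goes back to Station Alpha with the goose.  [Station Alpha: the cheese, the goat, the goose, the mouse | Station Beta: the ferret, the wolf]
5. Pilot goes to Station Beta with the cheese and the goat.  [Station Alpha: the goose, the mouse | Station Beta: the cheese, the ferret, the goat, the wolf]
6. Pilot goes back to Station Alpha with the ferret.  [Station Alpha: the ferret, the goose, the mouse | Station Beta: the cheese, the goat, the wolf]
7. Pilot goes to Station Beta with the goose and the mouse.  [Station Alpha: the ferret | Station Beta: the cheese, the goat, the goose, the mouse, the wolf]
8. Pilot goes back to Station Alpha with the goose.  [Station Alpha: the ferret, the goose | Station Beta: the cheese, the goat, the mouse, the wolf]
9. Pilot goes to Station Beta with the ferret and the goose.  [Station Alpha: — | Station Beta: the cheese, the ferret, the goat, the goose, the mouse, the wolf]

9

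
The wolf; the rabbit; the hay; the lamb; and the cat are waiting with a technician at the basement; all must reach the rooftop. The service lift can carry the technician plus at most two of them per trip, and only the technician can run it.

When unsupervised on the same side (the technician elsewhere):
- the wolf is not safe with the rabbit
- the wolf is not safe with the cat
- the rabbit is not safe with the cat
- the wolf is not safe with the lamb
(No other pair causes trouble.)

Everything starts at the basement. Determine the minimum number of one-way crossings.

7

Counting alone: the technician can take at most 2 across per trip to the rooftop, so moving all 5 needs at least 3 loaded trips out, with a return between consecutive ones — at least 5 crossings.
The safety rule pushes this higher. Following every safe sequence of crossings, the most of the 5 that can be at the rooftop as the service lift arrives there on crossing 5 is 4 — never all 5.
So no plan with fewer than 7 crossings exists, and this one achieves 7:
1. Technician goes to the rooftop with the rabbit and the wolf.
2. Technician goes back to the basement with the wolf.
3. Technician goes to the rooftop with the hay and the wolf.
4. Technician goes back to the basement with the wolf.
5. Technician goes to the rooftop with the lamb and the wolf.
6. Technician goes back to the basement with the wolf.
7. Technician goes to the rooftop with the cat and the wolf.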